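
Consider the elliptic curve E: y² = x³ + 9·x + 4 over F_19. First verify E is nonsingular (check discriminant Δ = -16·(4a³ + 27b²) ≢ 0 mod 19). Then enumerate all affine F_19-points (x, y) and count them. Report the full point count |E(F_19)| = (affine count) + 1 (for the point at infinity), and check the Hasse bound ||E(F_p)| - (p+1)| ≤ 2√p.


Affine points = {(0, 2), (0, 17), (2, 7), (2, 12), (3, 1), (3, 18), (4, 3), (4, 16), (7, 7), (7, 12), (9, 4), (9, 15), (10, 7), (10, 12), (11, 3), (11, 16), (12, 4), (12, 15), (13, 0), (14, 9), (14, 10), (16, 8), (16, 11), (17, 4), (17, 15)}; affine count = 25; |E(F_19)| = 26.

Discriminant check: Δ ∝ 4a³ + 27b² = 4·9³ + 27·4² = 4·729 + 27·16 ≡ 4 (mod 19). Nonzero ⇒ E is nonsingular.
For each x ∈ F_19, compute rhs = x³ + 9·x + 4 mod 19, then count y ∈ F_19 with y² ≡ rhs.
  x = 0: rhs = 4, matching y values: 2, 17 (2 points).
  x = 1: rhs = 14, matching y values: none (0 points).
  x = 2: rhs = 11, matching y values: 7, 12 (2 points).
  x = 3: rhs = 1, matching y values: 1, 18 (2 points).
  x = 4: rhs = 9, matching y values: 3, 16 (2 points).
  x = 5: rhs = 3, matching y values: none (0 points).
  x = 6: rhs = 8, matching y values: none (0 points).
  x = 7: rhs = 11, matching y values: 7, 12 (2 points).
  x = 8: rhs = 18, matching y values: none (0 points).
  x = 9: rhs = 16, matching y values: 4, 15 (2 points).
  x = 10: rhs = 11, matching y values: 7, 12 (2 points).
  x = 11: rhs = 9, matching y values: 3, 16 (2 points).
  x = 12: rhs = 16, matching y values: 4, 15 (2 points).
  x = 13: rhs = 0, matching y values: 0 (1 points).
  x = 14: rhs = 5, matching y values: 9, 10 (2 points).
  x = 15: rhs = 18, matching y values: none (0 points).
  x = 16: rhs = 7, matching y values: 8, 11 (2 points).
  x = 17: rhs = 16, matching y values: 4, 15 (2 points).
  x = 18: rhs = 13, matching y values: none (0 points).
Total affine count: 25.
Full point count |E(F_19)| = 25 + 1 = 26.
Hasse bound: |26 − (19+1)| = |6| = 6 ≤ 2√19 ≈ 8.7178 ✓.


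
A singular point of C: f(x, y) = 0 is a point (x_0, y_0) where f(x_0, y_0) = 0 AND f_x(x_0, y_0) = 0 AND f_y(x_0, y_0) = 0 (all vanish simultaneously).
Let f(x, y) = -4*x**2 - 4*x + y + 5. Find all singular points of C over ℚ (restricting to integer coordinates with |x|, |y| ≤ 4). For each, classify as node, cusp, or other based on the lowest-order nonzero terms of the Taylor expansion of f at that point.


No singular points in the scanned grid; C is smooth there.

Compute partial derivatives:
  f_x = -8*x - 4.
  f_y = 1.
f_y = 1 is a nonzero constant, so f_y never vanishes: no point (x, y) can satisfy f = f_x = f_y = 0. In particular no (x, y) ∈ {−4, ..., 4}² is singular; the curve is smooth.


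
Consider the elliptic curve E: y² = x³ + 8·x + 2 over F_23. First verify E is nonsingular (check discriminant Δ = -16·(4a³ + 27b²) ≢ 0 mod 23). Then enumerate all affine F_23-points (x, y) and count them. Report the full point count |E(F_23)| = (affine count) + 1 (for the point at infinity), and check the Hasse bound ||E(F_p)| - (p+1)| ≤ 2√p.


Affine points = {(0, 5), (0, 18), (2, 7), (2, 16), (4, 11), (4, 12), (5, 11), (5, 12), (6, 6), (6, 17), (8, 7), (8, 16), (10, 1), (10, 22), (11, 8), (11, 15), (12, 3), (12, 20), (13, 7), (13, 16), (14, 11), (14, 12), (15, 1), (15, 22), (21, 1), (21, 22), (22, 4), (22, 19)}; affine count = 28; |E(F_23)| = 29.

Discriminant check: Δ ∝ 4a³ + 27b² = 4·8³ + 27·2² = 4·512 + 27·4 ≡ 17 (mod 23). Nonzero ⇒ E is nonsingular.
For each x ∈ F_23, compute rhs = x³ + 8·x + 2 mod 23, then count y ∈ F_23 with y² ≡ rhs.
  x = 0: rhs = 2, matching y values: 5, 18 (2 points).
  x = 1: rhs = 11, matching y values: none (0 points).
  x = 2: rhs = 3, matching y values: 7, 16 (2 points).
  x = 3: rhs = 7, matching y values: none (0 points).
  x = 4: rhs = 6, matching y values: 11, 12 (2 points).
  x = 5: rhs = 6, matching y values: 11, 12 (2 points).
  x = 6: rhs = 13, matching y values: 6, 17 (2 points).
  x = 7: rhs = 10, matching y values: none (0 points).
  x = 8: rhs = 3, matching y values: 7, 16 (2 points).
  x = 9: rhs = 21, matching y values: none (0 points).
  x = 10: rhs = 1, matching y values: 1, 22 (2 points).
  x = 11: rhs = 18, matching y values: 8, 15 (2 points).
  x = 12: rhs = 9, matching y values: 3, 20 (2 points).
  x = 13: rhs = 3, matching y values: 7, 16 (2 points).
  x = 14: rhs = 6, matching y values: 11, 12 (2 points).
  x = 15: rhs = 1, matching y values: 1, 22 (2 points).
  x = 16: rhs = 17, matching y values: none (0 points).
  x = 17: rhs = 14, matching y values: none (0 points).
  x = 18: rhs = 21, matching y values: none (0 points).
  x = 19: rhs = 21, matching y values: none (0 points).
  x = 20: rhs = 20, matching y values: none (0 points).
  x = 21: rhs = 1, matching y values: 1, 22 (2 points).
  x = 22: rhs = 16, matching y values: 4, 19 (2 points).
Total affine count: 28.
Full point count |E(F_23)| = 28 + 1 = 29.
Hasse bound: |29 − (23+1)| = |5| = 5 ≤ 2√23 ≈ 9.5917 ✓.


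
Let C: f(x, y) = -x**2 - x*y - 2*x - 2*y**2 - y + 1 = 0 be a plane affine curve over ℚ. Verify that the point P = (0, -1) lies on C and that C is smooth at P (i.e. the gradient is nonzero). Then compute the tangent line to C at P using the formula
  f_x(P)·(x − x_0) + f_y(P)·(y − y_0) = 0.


Tangent line at P: -x + 3*y + 3 = 0.

Step 1: f(0, -1) = 0, so P lies on C.
Step 2: partial derivatives
  f_x(x, y) = -2*x - y - 2, f_y(x, y) = -x - 4*y - 1.
  f_x(P) = -1, f_y(P) = 3 (gradient nonzero, so P is smooth).
Step 3: tangent line at P: -1·(x − 0) + 3·(y − -1) = 0.
Expanding: -x + 3*y + 3 = 0.


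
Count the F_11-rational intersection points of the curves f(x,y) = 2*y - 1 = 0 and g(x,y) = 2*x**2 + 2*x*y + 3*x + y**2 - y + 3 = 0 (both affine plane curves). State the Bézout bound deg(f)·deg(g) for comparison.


Common zeros: {(0, 6), (9, 6)}; count = 2; Bézout bound = 2.

deg(f) = 1, deg(g) = 2, so Bézout bound = 2.
Scan x ∈ F_11. For each x, list the y ∈ F_11 with f(x, y) ≡ 0 and those with g(x, y) ≡ 0 (mod 11); the common zeros in that column are the intersection.
  x = 0: f ≡ 0 at y ∈ {6}; g ≡ 0 at y ∈ {6}; common: {6}.
  x = 1: f ≡ 0 at y ∈ {6}; g ≡ 0 at y ∈ ∅; common: ∅.
  x = 2: f ≡ 0 at y ∈ {6}; g ≡ 0 at y ∈ ∅; common: ∅.
  x = 3: f ≡ 0 at y ∈ {6}; g ≡ 0 at y ∈ {2, 4}; common: ∅.
  x = 4: f ≡ 0 at y ∈ {6}; g ≡ 0 at y ∈ {1, 3}; common: ∅.
  x = 5: f ≡ 0 at y ∈ {6}; g ≡ 0 at y ∈ ∅; common: ∅.
  x = 6: f ≡ 0 at y ∈ {6}; g ≡ 0 at y ∈ ∅; common: ∅.
  x = 7: f ≡ 0 at y ∈ {6}; g ≡ 0 at y ∈ {10}; common: ∅.
  x = 8: f ≡ 0 at y ∈ {6}; g ≡ 0 at y ∈ {3, 4}; common: ∅.
  x = 9: f ≡ 0 at y ∈ {6}; g ≡ 0 at y ∈ {6, 10}; common: {6}.
  x = 10: f ≡ 0 at y ∈ {6}; g ≡ 0 at y ∈ {1, 2}; common: ∅.
Collecting: common zeros = {(0, 6), (9, 6)}, so the count is 2.
Comparison with the Bézout bound: 2 ≤ 2 = deg(f)·deg(g), as expected for curves with no common component (the bound is attained).


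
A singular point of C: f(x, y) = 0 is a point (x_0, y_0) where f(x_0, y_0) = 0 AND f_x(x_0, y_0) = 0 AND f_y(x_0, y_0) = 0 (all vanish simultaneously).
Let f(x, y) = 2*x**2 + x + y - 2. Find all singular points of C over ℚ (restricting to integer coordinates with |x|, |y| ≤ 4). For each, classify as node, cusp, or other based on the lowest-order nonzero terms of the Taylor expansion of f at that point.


No singular points in the scanned grid; C is smooth there.

Compute partial derivatives:
  f_x = 4*x + 1.
  f_y = 1.
f_y = 1 is a nonzero constant, so f_y never vanishes: no point (x, y) can satisfy f = f_x = f_y = 0. In particular no (x, y) ∈ {−4, ..., 4}² is singular; the curve is smooth.


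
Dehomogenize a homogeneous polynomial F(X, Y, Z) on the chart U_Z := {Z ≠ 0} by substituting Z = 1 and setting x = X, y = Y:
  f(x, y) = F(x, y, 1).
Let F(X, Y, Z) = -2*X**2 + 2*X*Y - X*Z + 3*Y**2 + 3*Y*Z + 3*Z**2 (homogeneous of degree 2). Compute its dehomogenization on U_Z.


f(x, y) = -2*x**2 + 2*x*y - x + 3*y**2 + 3*y + 3

On U_Z we set Z = 1. Each monomial c·X^i·Y^j·Z^k in F becomes c·x^i·y^j·1^k = c·x^i·y^j.
Substituting Z = 1: F(X, Y, 1) = -2*x**2 + 2*x*y - x + 3*y**2 + 3*y + 3.
Note: deg(f) ≤ deg(F) = 2; strict inequality happens when F is divisible by Z (lost terms).


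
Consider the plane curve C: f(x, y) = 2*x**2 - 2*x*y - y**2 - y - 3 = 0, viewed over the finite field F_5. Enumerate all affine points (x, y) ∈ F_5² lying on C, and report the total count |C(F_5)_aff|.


Affine F_5-points: {(0, 1), (0, 3), (1, 1), (2, 0), (3, 0), (3, 3)}; count = 6.

For each of the 25 pairs (x, y) ∈ F_5², evaluate f(x, y) mod 5. Record the zeros.
  x = 0: [0↦2, 1↦0, 2↦1, 3↦0, 4↦2]  zeros at y ∈ {1, 3}
  x = 1: [0↦4, 1↦0, 2↦4, 3↦1, 4↦1]  zeros at y ∈ {1}
  x = 2: [0↦0, 1↦4, 2↦1, 3↦1, 4↦4]  zeros at y ∈ {0}
  x = 3: [0↦0, 1↦2, 2↦2, 3↦0, 4↦1]  zeros at y ∈ {0, 3}
  x = 4: [0↦4, 1↦4, 2↦2, 3↦3, 4↦2]  zeros at y ∈ ∅
Collecting zeros: affine points = {(0, 1), (0, 3), (1, 1), (2, 0), (3, 0), (3, 3)}.
Total count |C(F_5)_aff| = 6.


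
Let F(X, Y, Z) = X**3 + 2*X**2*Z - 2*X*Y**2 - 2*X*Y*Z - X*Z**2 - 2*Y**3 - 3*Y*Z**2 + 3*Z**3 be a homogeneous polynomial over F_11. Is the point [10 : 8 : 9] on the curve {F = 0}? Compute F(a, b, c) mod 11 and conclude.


F(10,8,9) ≡ 7 (mod 11); P is NOT on the curve.

Evaluate F(10, 8, 9) term-by-term (mod 11).
  X**3 ↦ 1·1000·1·1 = 1000
  2*X**2*Z ↦ 2·100·1·9 = 1800
  -2*X*Y**2 ↦ -2·10·64·1 = -1280
  -2*X*Y*Z ↦ -2·10·8·9 = -1440
  -X*Z**2 ↦ -1·10·1·81 = -810
  -2*Y**3 ↦ -2·1·512·1 = -1024
  -3*Y*Z**2 ↦ -3·1·8·81 = -1944
  3*Z**3 ↦ 3·1·1·729 = 2187
Sum: F(10, 8, 9) = (1000) + (1800) + (-1280) + (-1440) + (-810) + (-1024) + (-1944) + (2187) = -1511.
Reducing mod 11: -1511 ≡ 7 (mod 11).
Since F(a, b, c) ≡ 7 ≠ 0 (mod 11), P does NOT lie on the curve.


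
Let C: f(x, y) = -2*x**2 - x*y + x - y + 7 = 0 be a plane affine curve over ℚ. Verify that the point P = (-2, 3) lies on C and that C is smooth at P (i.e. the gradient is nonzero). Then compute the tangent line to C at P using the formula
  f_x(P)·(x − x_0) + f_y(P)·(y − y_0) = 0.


Tangent line at P: 6*x + y + 9 = 0.

Step 1: f(-2, 3) = 0, so P lies on C.
Step 2: partial derivatives
  f_x(x, y) = -4*x - y + 1, f_y(x, y) = -x - 1.
  f_x(P) = 6, f_y(P) = 1 (gradient nonzero, so P is smooth).
Step 3: tangent line at P: 6·(x − -2) + 1·(y − 3) = 0.
Expanding: 6*x + y + 9 = 0.


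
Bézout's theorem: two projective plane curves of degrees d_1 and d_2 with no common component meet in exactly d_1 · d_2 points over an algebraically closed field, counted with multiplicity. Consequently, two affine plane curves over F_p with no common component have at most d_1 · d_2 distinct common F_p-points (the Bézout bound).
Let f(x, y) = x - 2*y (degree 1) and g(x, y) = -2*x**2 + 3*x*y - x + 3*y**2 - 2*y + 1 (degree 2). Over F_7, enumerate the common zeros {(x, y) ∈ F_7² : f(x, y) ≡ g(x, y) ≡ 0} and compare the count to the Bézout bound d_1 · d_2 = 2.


Common zeros: ∅; count = 0; Bézout bound = 2.

deg(f) = 1, deg(g) = 2, so Bézout bound = 2.
Scan x ∈ F_7. For each x, list the y ∈ F_7 with f(x, y) ≡ 0 and those with g(x, y) ≡ 0 (mod 7); the common zeros in that column are the intersection.
  x = 0: f ≡ 0 at y ∈ {0}; g ≡ 0 at y ∈ ∅; common: ∅.
  x = 1: f ≡ 0 at y ∈ {4}; g ≡ 0 at y ∈ {3, 6}; common: ∅.
  x = 2: f ≡ 0 at y ∈ {1}; g ≡ 0 at y ∈ ∅; common: ∅.
  x = 3: f ≡ 0 at y ∈ {5}; g ≡ 0 at y ∈ {3, 4}; common: ∅.
  x = 4: f ≡ 0 at y ∈ {2}; g ≡ 0 at y ∈ {0, 6}; common: ∅.
  x = 5: f ≡ 0 at y ∈ {6}; g ≡ 0 at y ∈ ∅; common: ∅.
  x = 6: f ≡ 0 at y ∈ {3}; g ≡ 0 at y ∈ {0, 4}; common: ∅.
Collecting: common zeros = ∅, so the count is 0.
Comparison with the Bézout bound: 0 ≤ 2 = deg(f)·deg(g), as expected for curves with no common component (the affine F_7-count falls short of the bound because intersections may lie at infinity, over extension fields, or carry multiplicity).


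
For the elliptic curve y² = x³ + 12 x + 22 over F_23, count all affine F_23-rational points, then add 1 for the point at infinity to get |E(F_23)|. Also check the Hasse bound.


Affine points = {(1, 9), (1, 14), (2, 10), (2, 13), (3, 4), (3, 19), (5, 0), (7, 9), (7, 14), (8, 3), (8, 20), (9, 10), (9, 13), (11, 6), (11, 17), (12, 10), (12, 13), (13, 11), (13, 12), (14, 6), (14, 17), (15, 9), (15, 14), (16, 3), (16, 20), (19, 5), (19, 18), (21, 6), (21, 17), (22, 3), (22, 20)}; affine count = 31; |E(F_23)| = 32.

Discriminant check: Δ ∝ 4a³ + 27b² = 4·12³ + 27·22² = 4·1728 + 27·484 ≡ 16 (mod 23). Nonzero ⇒ E is nonsingular.
For each x ∈ F_23, compute rhs = x³ + 12·x + 22 mod 23, then count y ∈ F_23 with y² ≡ rhs.
  x = 0: rhs = 22, matching y values: none (0 points).
  x = 1: rhs = 12, matching y values: 9, 14 (2 points).
  x = 2: rhs = 8, matching y values: 10, 13 (2 points).
  x = 3: rhs = 16, matching y values: 4, 19 (2 points).
  x = 4: rhs = 19, matching y values: none (0 points).
  x = 5: rhs = 0, matching y values: 0 (1 points).
  x = 6: rhs = 11, matching y values: none (0 points).
  x = 7: rhs = 12, matching y values: 9, 14 (2 points).
  x = 8: rhs = 9, matching y values: 3, 20 (2 points).
  x = 9: rhs = 8, matching y values: 10, 13 (2 points).
  x = 10: rhs = 15, matching y values: none (0 points).
  x = 11: rhs = 13, matching y values: 6, 17 (2 points).
  x = 12: rhs = 8, matching y values: 10, 13 (2 points).
  x = 13: rhs = 6, matching y values: 11, 12 (2 points).
  x = 14: rhs = 13, matching y values: 6, 17 (2 points).
  x = 15: rhs = 12, matching y values: 9, 14 (2 points).
  x = 16: rhs = 9, matching y values: 3, 20 (2 points).
  x = 17: rhs = 10, matching y values: none (0 points).
  x = 18: rhs = 21, matching y values: none (0 points).
  x = 19: rhs = 2, matching y values: 5, 18 (2 points).
  x = 20: rhs = 5, matching y values: none (0 points).
  x = 21: rhs = 13, matching y values: 6, 17 (2 points).
  x = 22: rhs = 9, matching y values: 3, 20 (2 points).
Total affine count: 31.
Full point count |E(F_23)| = 31 + 1 = 32.
Hasse bound: |32 − (23+1)| = |8| = 8 ≤ 2√23 ≈ 9.5917 ✓.


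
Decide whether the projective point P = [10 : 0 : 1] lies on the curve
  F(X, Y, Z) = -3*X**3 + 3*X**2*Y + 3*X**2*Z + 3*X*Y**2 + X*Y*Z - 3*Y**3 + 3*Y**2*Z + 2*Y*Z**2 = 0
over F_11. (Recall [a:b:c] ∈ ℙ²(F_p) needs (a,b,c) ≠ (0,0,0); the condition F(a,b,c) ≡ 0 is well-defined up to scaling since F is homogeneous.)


F(10,0,1) ≡ 6 (mod 11); P is NOT on the curve.

Evaluate F(10, 0, 1) term-by-term (mod 11).
  -3*X**3 ↦ -3·1000·1·1 = -3000
  3*X**2*Y ↦ 3·100·0·1 = 0
  3*X**2*Z ↦ 3·100·1·1 = 300
  3*X*Y**2 ↦ 3·10·0·1 = 0
  X*Y*Z ↦ 1·10·0·1 = 0
  -3*Y**3 ↦ -3·1·0·1 = 0
  3*Y**2*Z ↦ 3·1·0·1 = 0
  2*Y*Z**2 ↦ 2·1·0·1 = 0
Sum: F(10, 0, 1) = (-3000) + (0) + (300) + (0) + (0) + (0) + (0) + (0) = -2700.
Reducing mod 11: -2700 ≡ 6 (mod 11).
Since F(a, b, c) ≡ 6 ≠ 0 (mod 11), P does NOT lie on the curve.


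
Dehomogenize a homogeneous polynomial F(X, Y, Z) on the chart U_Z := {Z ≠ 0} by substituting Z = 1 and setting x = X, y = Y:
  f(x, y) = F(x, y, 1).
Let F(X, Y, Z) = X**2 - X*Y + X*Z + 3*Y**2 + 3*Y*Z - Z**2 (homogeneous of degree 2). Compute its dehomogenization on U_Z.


f(x, y) = x**2 - x*y + x + 3*y**2 + 3*y - 1

On U_Z we set Z = 1. Each monomial c·X^i·Y^j·Z^k in F becomes c·x^i·y^j·1^k = c·x^i·y^j.
Substituting Z = 1: F(X, Y, 1) = x**2 - x*y + x + 3*y**2 + 3*y - 1.
Note: deg(f) ≤ deg(F) = 2; strict inequality happens when F is divisible by Z (lost terms).


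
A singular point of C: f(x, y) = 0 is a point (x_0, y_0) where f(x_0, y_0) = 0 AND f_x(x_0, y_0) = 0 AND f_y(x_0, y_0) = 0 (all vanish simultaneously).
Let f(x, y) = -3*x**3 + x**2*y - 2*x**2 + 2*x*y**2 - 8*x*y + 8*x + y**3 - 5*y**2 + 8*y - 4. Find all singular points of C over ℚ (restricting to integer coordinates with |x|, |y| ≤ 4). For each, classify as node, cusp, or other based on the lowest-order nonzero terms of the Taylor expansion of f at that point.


Singular points: {(0, 2)}; classification: cusp.

Compute partial derivatives:
  f_x = -9*x**2 + 2*x*y - 4*x + 2*y**2 - 8*y + 8.
  f_y = x**2 + 4*x*y - 8*x + 3*y**2 - 10*y + 8.
Scan x_0 ∈ {−4, ..., 4}. For each x_0, f_y(x_0, y) is a polynomial in y; find its integer roots y ∈ {−4, ..., 4}, then test f_x and f at those candidates.
  x = -4: f_y(-4, y) = 3*y**2 - 26*y + 56; vanishes at y ∈ {4}. (-4, 4): f_x = -152 ≠ 0.
  x = -3: f_y(-3, y) = 3*y**2 - 22*y + 41; no integer root y with |y| ≤ 4.
  x = -2: f_y(-2, y) = 3*y**2 - 18*y + 28; no integer root y with |y| ≤ 4.
  x = -1: f_y(-1, y) = 3*y**2 - 14*y + 17; no integer root y with |y| ≤ 4.
  x = 0: f_y(0, y) = 3*y**2 - 10*y + 8; vanishes at y ∈ {2}. (0, 2): f_x = 0, f = 0 — SINGULAR.
  x = 1: f_y(1, y) = 3*y**2 - 6*y + 1; no integer root y with |y| ≤ 4.
  x = 2: f_y(2, y) = 3*y**2 - 2*y - 4; no integer root y with |y| ≤ 4.
  x = 3: f_y(3, y) = 3*y**2 + 2*y - 7; no integer root y with |y| ≤ 4.
  x = 4: f_y(4, y) = 3*y**2 + 6*y - 8; no integer root y with |y| ≤ 4.
Only singular point on the grid: (0, 2).
Classify: substitute x = 0 + u, y = 2 + v and expand: f = -3*u**3 + u**2*v + 2*u*v**2 + v**3 + v**2.
No constant or linear terms (consistent with a singular point). Quadratic part: v**2. Cubic part: -3*u**3 + u**2*v + 2*u*v**2 + v**3.
The quadratic part v**2 is a perfect square, so there is a single (double) tangent line v = 0, i.e. y = 2. Restricting the cubic part to that line (v = 0) leaves -3*u**3 ≠ 0, so f is not divisible by v and the branch is v² ≈ 3*u**3 to lowest order — this is a cusp.
Classification: cusp.


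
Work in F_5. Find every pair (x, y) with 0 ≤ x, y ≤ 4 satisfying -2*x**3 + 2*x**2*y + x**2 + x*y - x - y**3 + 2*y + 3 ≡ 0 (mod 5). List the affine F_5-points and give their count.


Affine F_5-points: {(1, 1), (2, 1), (2, 2), (3, 0), (4, 2), (4, 4)}; count = 6.

For each of the 25 pairs (x, y) ∈ F_5², evaluate f(x, y) mod 5. Record the zeros.
  x = 0: [0↦3, 1↦4, 2↦4, 3↦2, 4↦2]  zeros at y ∈ ∅
  x = 1: [0↦1, 1↦0, 2↦3, 3↦4, 4↦2]  zeros at y ∈ {1}
  x = 2: [0↦4, 1↦0, 2↦0, 3↦3, 4↦3]  zeros at y ∈ {1, 2}
  x = 3: [0↦0, 1↦2, 2↦3, 3↦2, 4↦3]  zeros at y ∈ {0}
  x = 4: [0↦2, 1↦4, 2↦0, 3↦4, 4↦0]  zeros at y ∈ {2, 4}
Collecting zeros: affine points = {(1, 1), (2, 1), (2, 2), (3, 0), (4, 2), (4, 4)}.
Total count |C(F_5)_aff| = 6.


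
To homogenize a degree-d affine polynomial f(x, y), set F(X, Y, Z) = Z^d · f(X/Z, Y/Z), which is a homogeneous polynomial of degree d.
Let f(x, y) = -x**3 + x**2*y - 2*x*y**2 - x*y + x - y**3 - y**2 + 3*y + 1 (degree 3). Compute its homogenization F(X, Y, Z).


F(X, Y, Z) = -X**3 + X**2*Y - 2*X*Y**2 - X*Y*Z + X*Z**2 - Y**3 - Y**2*Z + 3*Y*Z**2 + Z**3

deg(f) = 3.
Substitute x = X/Z, y = Y/Z into f, then multiply by Z^3.
  monomial -1·x^3·y^0 ↦ -1·X^3·Y^0·Z^0.
  monomial 1·x^2·y^1 ↦ 1·X^2·Y^1·Z^0.
  monomial -2·x^1·y^2 ↦ -2·X^1·Y^2·Z^0.
  monomial -1·x^1·y^1 ↦ -1·X^1·Y^1·Z^1.
  monomial 1·x^1·y^0 ↦ 1·X^1·Y^0·Z^2.
  monomial -1·x^0·y^3 ↦ -1·X^0·Y^3·Z^0.
  monomial -1·x^0·y^2 ↦ -1·X^0·Y^2·Z^1.
  monomial 3·x^0·y^1 ↦ 3·X^0·Y^1·Z^2.
  monomial 1·x^0·y^0 ↦ 1·X^0·Y^0·Z^3.
Collecting: F(X, Y, Z) = -X**3 + X**2*Y - 2*X*Y**2 - X*Y*Z + X*Z**2 - Y**3 - Y**2*Z + 3*Y*Z**2 + Z**3.


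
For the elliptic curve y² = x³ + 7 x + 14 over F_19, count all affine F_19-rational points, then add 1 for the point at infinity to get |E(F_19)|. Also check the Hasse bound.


Affine points = {(2, 6), (2, 13), (3, 9), (3, 10), (4, 7), (4, 12), (6, 5), (6, 14), (7, 8), (7, 11), (10, 1), (10, 18), (11, 4), (11, 15), (14, 5), (14, 14), (15, 6), (15, 13), (16, 2), (16, 17), (17, 7), (17, 12), (18, 5), (18, 14)}; affine count = 24; |E(F_19)| = 25.

Discriminant check: Δ ∝ 4a³ + 27b² = 4·7³ + 27·14² = 4·343 + 27·196 ≡ 14 (mod 19). Nonzero ⇒ E is nonsingular.
For each x ∈ F_19, compute rhs = x³ + 7·x + 14 mod 19, then count y ∈ F_19 with y² ≡ rhs.
  x = 0: rhs = 14, matching y values: none (0 points).
  x = 1: rhs = 3, matching y values: none (0 points).
  x = 2: rhs = 17, matching y values: 6, 13 (2 points).
  x = 3: rhs = 5, matching y values: 9, 10 (2 points).
  x = 4: rhs = 11, matching y values: 7, 12 (2 points).
  x = 5: rhs = 3, matching y values: none (0 points).
  x = 6: rhs = 6, matching y values: 5, 14 (2 points).
  x = 7: rhs = 7, matching y values: 8, 11 (2 points).
  x = 8: rhs = 12, matching y values: none (0 points).
  x = 9: rhs = 8, matching y values: none (0 points).
  x = 10: rhs = 1, matching y values: 1, 18 (2 points).
  x = 11: rhs = 16, matching y values: 4, 15 (2 points).
  x = 12: rhs = 2, matching y values: none (0 points).
  x = 13: rhs = 3, matching y values: none (0 points).
  x = 14: rhs = 6, matching y values: 5, 14 (2 points).
  x = 15: rhs = 17, matching y values: 6, 13 (2 points).
  x = 16: rhs = 4, matching y values: 2, 17 (2 points).
  x = 17: rhs = 11, matching y values: 7, 12 (2 points).
  x = 18: rhs = 6, matching y values: 5, 14 (2 points).
Total affine count: 24.
Full point count |E(F_19)| = 24 + 1 = 25.
Hasse bound: |25 − (19+1)| = |5| = 5 ≤ 2√19 ≈ 8.7178 ✓.


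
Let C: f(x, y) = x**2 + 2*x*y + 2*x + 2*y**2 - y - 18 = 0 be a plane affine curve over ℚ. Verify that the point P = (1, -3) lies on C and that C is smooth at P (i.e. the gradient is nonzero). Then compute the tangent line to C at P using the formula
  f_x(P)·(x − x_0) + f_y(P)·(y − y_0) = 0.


Tangent line at P: -2*x - 11*y - 31 = 0.

Step 1: f(1, -3) = 0, so P lies on C.
Step 2: partial derivatives
  f_x(x, y) = 2*x + 2*y + 2, f_y(x, y) = 2*x + 4*y - 1.
  f_x(P) = -2, f_y(P) = -11 (gradient nonzero, so P is smooth).
Step 3: tangent line at P: -2·(x − 1) + -11·(y − -3) = 0.
Expanding: -2*x - 11*y - 31 = 0.


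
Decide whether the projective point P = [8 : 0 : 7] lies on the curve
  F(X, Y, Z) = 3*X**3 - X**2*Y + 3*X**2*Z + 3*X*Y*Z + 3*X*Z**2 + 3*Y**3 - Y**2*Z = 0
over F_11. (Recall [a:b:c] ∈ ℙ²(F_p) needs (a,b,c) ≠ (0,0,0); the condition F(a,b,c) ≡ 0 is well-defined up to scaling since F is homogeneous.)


F(8,0,7) ≡ 8 (mod 11); P is NOT on the curve.

Evaluate F(8, 0, 7) term-by-term (mod 11).
  3*X**3 ↦ 3·512·1·1 = 1536
  -X**2*Y ↦ -1·64·0·1 = 0
  3*X**2*Z ↦ 3·64·1·7 = 1344
  3*X*Y*Z ↦ 3·8·0·7 = 0
  3*X*Z**2 ↦ 3·8·1·49 = 1176
  3*Y**3 ↦ 3·1·0·1 = 0
  -Y**2*Z ↦ -1·1·0·7 = 0
Sum: F(8, 0, 7) = (1536) + (0) + (1344) + (0) + (1176) + (0) + (0) = 4056.
Reducing mod 11: 4056 ≡ 8 (mod 11).
Since F(a, b, c) ≡ 8 ≠ 0 (mod 11), P does NOT lie on the curve.


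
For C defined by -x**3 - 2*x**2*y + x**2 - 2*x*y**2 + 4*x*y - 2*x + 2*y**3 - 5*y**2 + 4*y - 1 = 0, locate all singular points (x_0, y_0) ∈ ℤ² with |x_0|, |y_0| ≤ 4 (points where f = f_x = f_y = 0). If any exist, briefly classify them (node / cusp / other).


Singular points: {(0, 1)}; classification: node.

Compute partial derivatives:
  f_x = -3*x**2 - 4*x*y + 2*x - 2*y**2 + 4*y - 2.
  f_y = -2*x**2 - 4*x*y + 4*x + 6*y**2 - 10*y + 4.
Scan x_0 ∈ {−4, ..., 4}. For each x_0, f_y(x_0, y) is a polynomial in y; find its integer roots y ∈ {−4, ..., 4}, then test f_x and f at those candidates.
  x = -4: f_y(-4, y) = 6*y**2 + 6*y - 44; no integer root y with |y| ≤ 4.
  x = -3: f_y(-3, y) = 6*y**2 + 2*y - 26; no integer root y with |y| ≤ 4.
  x = -2: f_y(-2, y) = 6*y**2 - 2*y - 12; no integer root y with |y| ≤ 4.
  x = -1: f_y(-1, y) = 6*y**2 - 6*y - 2; no integer root y with |y| ≤ 4.
  x = 0: f_y(0, y) = 6*y**2 - 10*y + 4; vanishes at y ∈ {1}. (0, 1): f_x = 0, f = 0 — SINGULAR.
  x = 1: f_y(1, y) = 6*y**2 - 14*y + 6; no integer root y with |y| ≤ 4.
  x = 2: f_y(2, y) = 6*y**2 - 18*y + 4; no integer root y with |y| ≤ 4.
  x = 3: f_y(3, y) = 6*y**2 - 22*y - 2; no integer root y with |y| ≤ 4.
  x = 4: f_y(4, y) = 6*y**2 - 26*y - 12; no integer root y with |y| ≤ 4.
Only singular point on the grid: (0, 1).
Classify: substitute x = 0 + u, y = 1 + v and expand: f = -u**3 - 2*u**2*v - u**2 - 2*u*v**2 + 2*v**3 + v**2.
No constant or linear terms (consistent with a singular point). Quadratic part: -u**2 + v**2. Cubic part: -u**3 - 2*u**2*v - 2*u*v**2 + 2*v**3.
The quadratic part v**2 - u**2 = (v − u)(v + u) splits into two distinct linear factors, so there are two distinct tangent lines y − 1 = ±(x − 0) — this is a node (ordinary double point).
Classification: node.


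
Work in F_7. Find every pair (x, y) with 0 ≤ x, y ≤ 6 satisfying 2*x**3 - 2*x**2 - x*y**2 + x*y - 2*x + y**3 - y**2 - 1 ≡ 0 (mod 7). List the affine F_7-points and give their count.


Affine F_7-points: {(1, 5), (1, 6), (2, 5), (3, 6), (4, 6), (5, 0), (5, 1), (5, 5), (6, 3)}; count = 9.

For each of the 49 pairs (x, y) ∈ F_7², evaluate f(x, y) mod 7. Record the zeros.
  x = 0: [0↦6, 1↦6, 2↦3, 3↦3, 4↦5, 5↦1, 6↦4]  zeros at y ∈ ∅
  x = 1: [0↦4, 1↦4, 2↦6, 3↦2, 4↦5, 5↦0, 6↦0]  zeros at y ∈ {5, 6}
  x = 2: [0↦3, 1↦3, 2↦3, 3↦2, 4↦6, 5↦0, 6↦4]  zeros at y ∈ {5}
  x = 3: [0↦1, 1↦1, 2↦6, 3↦1, 4↦6, 5↦6, 6↦0]  zeros at y ∈ {6}
  x = 4: [0↦3, 1↦3, 2↦6, 3↦4, 4↦3, 5↦2, 6↦0]  zeros at y ∈ {6}
  x = 5: [0↦0, 1↦0, 2↦1, 3↦2, 4↦2, 5↦0, 6↦2]  zeros at y ∈ {0, 1, 5}
  x = 6: [0↦4, 1↦4, 2↦3, 3↦0, 4↦1, 5↦5, 6↦4]  zeros at y ∈ {3}
Collecting zeros: affine points = {(1, 5), (1, 6), (2, 5), (3, 6), (4, 6), (5, 0), (5, 1), (5, 5), (6, 3)}.
Total count |C(F_7)_aff| = 9.


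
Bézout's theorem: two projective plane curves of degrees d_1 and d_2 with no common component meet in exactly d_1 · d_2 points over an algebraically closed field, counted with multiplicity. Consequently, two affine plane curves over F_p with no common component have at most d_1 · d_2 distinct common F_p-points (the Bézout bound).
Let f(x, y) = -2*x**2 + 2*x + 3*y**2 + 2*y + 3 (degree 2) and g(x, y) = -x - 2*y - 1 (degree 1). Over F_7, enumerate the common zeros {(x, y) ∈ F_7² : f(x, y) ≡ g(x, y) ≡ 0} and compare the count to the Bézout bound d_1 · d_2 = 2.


Common zeros: ∅; count = 0; Bézout bound = 2.

deg(f) = 2, deg(g) = 1, so Bézout bound = 2.
Scan x ∈ F_7. For each x, list the y ∈ F_7 with f(x, y) ≡ 0 and those with g(x, y) ≡ 0 (mod 7); the common zeros in that column are the intersection.
  x = 0: f ≡ 0 at y ∈ ∅; g ≡ 0 at y ∈ {3}; common: ∅.
  x = 1: f ≡ 0 at y ∈ ∅; g ≡ 0 at y ∈ {6}; common: ∅.
  x = 2: f ≡ 0 at y ∈ {5, 6}; g ≡ 0 at y ∈ {2}; common: ∅.
  x = 3: f ≡ 0 at y ∈ {2}; g ≡ 0 at y ∈ {5}; common: ∅.
  x = 4: f ≡ 0 at y ∈ {0, 4}; g ≡ 0 at y ∈ {1}; common: ∅.
  x = 5: f ≡ 0 at y ∈ {2}; g ≡ 0 at y ∈ {4}; common: ∅.
  x = 6: f ≡ 0 at y ∈ {5, 6}; g ≡ 0 at y ∈ {0}; common: ∅.
Collecting: common zeros = ∅, so the count is 0.
Comparison with the Bézout bound: 0 ≤ 2 = deg(f)·deg(g), as expected for curves with no common component (the affine F_7-count falls short of the bound because intersections may lie at infinity, over extension fields, or carry multiplicity).


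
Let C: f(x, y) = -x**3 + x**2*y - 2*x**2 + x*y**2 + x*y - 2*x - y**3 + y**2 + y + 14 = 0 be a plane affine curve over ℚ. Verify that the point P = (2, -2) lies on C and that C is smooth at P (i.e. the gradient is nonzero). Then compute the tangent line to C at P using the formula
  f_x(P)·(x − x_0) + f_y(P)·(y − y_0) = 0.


Tangent line at P: -28*x - 17*y + 22 = 0.

Step 1: f(2, -2) = 0, so P lies on C.
Step 2: partial derivatives
  f_x(x, y) = -3*x**2 + 2*x*y - 4*x + y**2 + y - 2, f_y(x, y) = x**2 + 2*x*y + x - 3*y**2 + 2*y + 1.
  f_x(P) = -28, f_y(P) = -17 (gradient nonzero, so P is smooth).
Step 3: tangent line at P: -28·(x − 2) + -17·(y − -2) = 0.
Expanding: -28*x - 17*y + 22 = 0.


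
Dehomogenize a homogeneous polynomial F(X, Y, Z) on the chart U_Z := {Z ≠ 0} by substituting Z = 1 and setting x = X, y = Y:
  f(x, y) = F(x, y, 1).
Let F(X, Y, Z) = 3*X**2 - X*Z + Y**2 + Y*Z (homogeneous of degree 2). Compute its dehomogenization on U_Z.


f(x, y) = 3*x**2 - x + y**2 + y

On U_Z we set Z = 1. Each monomial c·X^i·Y^j·Z^k in F becomes c·x^i·y^j·1^k = c·x^i·y^j.
Substituting Z = 1: F(X, Y, 1) = 3*x**2 - x + y**2 + y.
Note: deg(f) ≤ deg(F) = 2; strict inequality happens when F is divisible by Z (lost terms).


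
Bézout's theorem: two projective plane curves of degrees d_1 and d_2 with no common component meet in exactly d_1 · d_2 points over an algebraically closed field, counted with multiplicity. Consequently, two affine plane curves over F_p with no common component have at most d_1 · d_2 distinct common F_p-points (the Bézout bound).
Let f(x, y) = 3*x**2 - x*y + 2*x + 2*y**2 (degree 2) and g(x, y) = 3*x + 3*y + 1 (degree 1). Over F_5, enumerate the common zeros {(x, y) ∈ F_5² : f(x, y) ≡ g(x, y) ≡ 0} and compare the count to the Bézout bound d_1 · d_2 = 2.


Common zeros: ∅; count = 0; Bézout bound = 2.

deg(f) = 2, deg(g) = 1, so Bézout bound = 2.
Scan x ∈ F_5. For each x, list the y ∈ F_5 with f(x, y) ≡ 0 and those with g(x, y) ≡ 0 (mod 5); the common zeros in that column are the intersection.
  x = 0: f ≡ 0 at y ∈ {0}; g ≡ 0 at y ∈ {3}; common: ∅.
  x = 1: f ≡ 0 at y ∈ {0, 3}; g ≡ 0 at y ∈ {2}; common: ∅.
  x = 2: f ≡ 0 at y ∈ {2, 4}; g ≡ 0 at y ∈ {1}; common: ∅.
  x = 3: f ≡ 0 at y ∈ {2}; g ≡ 0 at y ∈ {0}; common: ∅.
  x = 4: f ≡ 0 at y ∈ ∅; g ≡ 0 at y ∈ {4}; common: ∅.
Collecting: common zeros = ∅, so the count is 0.
Comparison with the Bézout bound: 0 ≤ 2 = deg(f)·deg(g), as expected for curves with no common component (the affine F_5-count falls short of the bound because intersections may lie at infinity, over extension fields, or carry multiplicity).


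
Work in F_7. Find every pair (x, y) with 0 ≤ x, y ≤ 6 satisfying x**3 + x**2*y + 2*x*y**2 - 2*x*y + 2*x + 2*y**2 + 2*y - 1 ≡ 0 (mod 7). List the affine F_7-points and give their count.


Affine F_7-points: {(1, 1), (1, 4), (3, 3), (3, 6), (4, 1), (4, 5), (6, 5)}; count = 7.

For each of the 49 pairs (x, y) ∈ F_7², evaluate f(x, y) mod 7. Record the zeros.
  x = 0: [0↦6, 1↦3, 2↦4, 3↦2, 4↦4, 5↦3, 6↦6]  zeros at y ∈ ∅
  x = 1: [0↦2, 1↦0, 2↦6, 3↦6, 4↦0, 5↦2, 6↦5]  zeros at y ∈ {1, 4}
  x = 2: [0↦4, 1↦5, 2↦4, 3↦1, 4↦3, 5↦3, 6↦1]  zeros at y ∈ ∅
  x = 3: [0↦4, 1↦3, 2↦4, 3↦0, 4↦5, 5↦5, 6↦0]  zeros at y ∈ {3, 6}
  x = 4: [0↦1, 1↦0, 2↦5, 3↦2, 4↦5, 5↦0, 6↦1]  zeros at y ∈ {1, 5}
  x = 5: [0↦1, 1↦2, 2↦6, 3↦6, 4↦2, 5↦1, 6↦3]  zeros at y ∈ ∅
  x = 6: [0↦3, 1↦1, 2↦6, 3↦4, 4↦2, 5↦0, 6↦5]  zeros at y ∈ {5}
Collecting zeros: affine points = {(1, 1), (1, 4), (3, 3), (3, 6), (4, 1), (4, 5), (6, 5)}.
Total count |C(F_7)_aff| = 7.


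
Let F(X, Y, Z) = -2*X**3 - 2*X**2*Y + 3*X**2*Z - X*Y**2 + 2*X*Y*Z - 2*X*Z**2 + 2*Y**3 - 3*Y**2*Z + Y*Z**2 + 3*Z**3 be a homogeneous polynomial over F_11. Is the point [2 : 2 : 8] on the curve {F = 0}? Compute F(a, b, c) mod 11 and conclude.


F(2,2,8) ≡ 7 (mod 11); P is NOT on the curve.

Evaluate F(2, 2, 8) term-by-term (mod 11).
  -2*X**3 ↦ -2·8·1·1 = -16
  -2*X**2*Y ↦ -2·4·2·1 = -16
  3*X**2*Z ↦ 3·4·1·8 = 96
  -X*Y**2 ↦ -1·2·4·1 = -8
  2*X*Y*Z ↦ 2·2·2·8 = 64
  -2*X*Z**2 ↦ -2·2·1·64 = -256
  2*Y**3 ↦ 2·1·8·1 = 16
  -3*Y**2*Z ↦ -3·1·4·8 = -96
  Y*Z**2 ↦ 1·1·2·64 = 128
  3*Z**3 ↦ 3·1·1·512 = 1536
Sum: F(2, 2, 8) = (-16) + (-16) + (96) + (-8) + (64) + (-256) + (16) + (-96) + (128) + (1536) = 1448.
Reducing mod 11: 1448 ≡ 7 (mod 11).
Since F(a, b, c) ≡ 7 ≠ 0 (mod 11), P does NOT lie on the curve.


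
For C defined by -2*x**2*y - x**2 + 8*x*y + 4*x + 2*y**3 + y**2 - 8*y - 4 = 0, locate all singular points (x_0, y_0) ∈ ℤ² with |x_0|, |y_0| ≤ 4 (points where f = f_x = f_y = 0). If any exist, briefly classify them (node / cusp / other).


Singular points: {(2, 0)}; classification: node.

Compute partial derivatives:
  f_x = -4*x*y - 2*x + 8*y + 4.
  f_y = -2*x**2 + 8*x + 6*y**2 + 2*y - 8.
Scan x_0 ∈ {−4, ..., 4}. For each x_0, f_y(x_0, y) is a polynomial in y; find its integer roots y ∈ {−4, ..., 4}, then test f_x and f at those candidates.
  x = -4: f_y(-4, y) = 6*y**2 + 2*y - 72; no integer root y with |y| ≤ 4.
  x = -3: f_y(-3, y) = 6*y**2 + 2*y - 50; no integer root y with |y| ≤ 4.
  x = -2: f_y(-2, y) = 6*y**2 + 2*y - 32; no integer root y with |y| ≤ 4.
  x = -1: f_y(-1, y) = 6*y**2 + 2*y - 18; no integer root y with |y| ≤ 4.
  x = 0: f_y(0, y) = 6*y**2 + 2*y - 8; vanishes at y ∈ {1}. (0, 1): f_x = 12 ≠ 0.
  x = 1: f_y(1, y) = 6*y**2 + 2*y - 2; no integer root y with |y| ≤ 4.
  x = 2: f_y(2, y) = 6*y**2 + 2*y; vanishes at y ∈ {0}. (2, 0): f_x = 0, f = 0 — SINGULAR.
  x = 3: f_y(3, y) = 6*y**2 + 2*y - 2; no integer root y with |y| ≤ 4.
  x = 4: f_y(4, y) = 6*y**2 + 2*y - 8; vanishes at y ∈ {1}. (4, 1): f_x = -12 ≠ 0.
Only singular point on the grid: (2, 0).
Classify: substitute x = 2 + u, y = 0 + v and expand: f = -2*u**2*v - u**2 + 2*v**3 + v**2.
No constant or linear terms (consistent with a singular point). Quadratic part: -u**2 + v**2. Cubic part: -2*u**2*v + 2*v**3.
The quadratic part v**2 - u**2 = (v − u)(v + u) splits into two distinct linear factors, so there are two distinct tangent lines y − 0 = ±(x − 2) — this is a node (ordinary double point).
Classification: node.


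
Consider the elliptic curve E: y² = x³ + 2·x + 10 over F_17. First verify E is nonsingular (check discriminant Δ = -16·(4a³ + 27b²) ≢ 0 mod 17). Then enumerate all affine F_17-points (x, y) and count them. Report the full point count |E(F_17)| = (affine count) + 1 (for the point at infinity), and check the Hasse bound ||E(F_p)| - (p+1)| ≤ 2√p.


Affine points = {(1, 8), (1, 9), (3, 3), (3, 14), (5, 3), (5, 14), (6, 0), (9, 3), (9, 14), (15, 7), (15, 10)}; affine count = 11; |E(F_17)| = 12.

Discriminant check: Δ ∝ 4a³ + 27b² = 4·2³ + 27·10² = 4·8 + 27·100 ≡ 12 (mod 17). Nonzero ⇒ E is nonsingular.
For each x ∈ F_17, compute rhs = x³ + 2·x + 10 mod 17, then count y ∈ F_17 with y² ≡ rhs.
  x = 0: rhs = 10, matching y values: none (0 points).
  x = 1: rhs = 13, matching y values: 8, 9 (2 points).
  x = 2: rhs = 5, matching y values: none (0 points).
  x = 3: rhs = 9, matching y values: 3, 14 (2 points).
  x = 4: rhs = 14, matching y values: none (0 points).
  x = 5: rhs = 9, matching y values: 3, 14 (2 points).
  x = 6: rhs = 0, matching y values: 0 (1 points).
  x = 7: rhs = 10, matching y values: none (0 points).
  x = 8: rhs = 11, matching y values: none (0 points).
  x = 9: rhs = 9, matching y values: 3, 14 (2 points).
  x = 10: rhs = 10, matching y values: none (0 points).
  x = 11: rhs = 3, matching y values: none (0 points).
  x = 12: rhs = 11, matching y values: none (0 points).
  x = 13: rhs = 6, matching y values: none (0 points).
  x = 14: rhs = 11, matching y values: none (0 points).
  x = 15: rhs = 15, matching y values: 7, 10 (2 points).
  x = 16: rhs = 7, matching y values: none (0 points).
Total affine count: 11.
Full point count |E(F_17)| = 11 + 1 = 12.
Hasse bound: |12 − (17+1)| = |-6| = 6 ≤ 2√17 ≈ 8.2462 ✓.


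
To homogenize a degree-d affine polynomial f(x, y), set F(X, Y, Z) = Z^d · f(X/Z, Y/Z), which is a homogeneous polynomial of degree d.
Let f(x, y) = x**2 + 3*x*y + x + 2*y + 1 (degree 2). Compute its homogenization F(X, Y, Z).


F(X, Y, Z) = X**2 + 3*X*Y + X*Z + 2*Y*Z + Z**2

deg(f) = 2.
Substitute x = X/Z, y = Y/Z into f, then multiply by Z^2.
  monomial 1·x^2·y^0 ↦ 1·X^2·Y^0·Z^0.
  monomial 3·x^1·y^1 ↦ 3·X^1·Y^1·Z^0.
  monomial 1·x^1·y^0 ↦ 1·X^1·Y^0·Z^1.
  monomial 2·x^0·y^1 ↦ 2·X^0·Y^1·Z^1.
  monomial 1·x^0·y^0 ↦ 1·X^0·Y^0·Z^2.
Collecting: F(X, Y, Z) = X**2 + 3*X*Y + X*Z + 2*Y*Z + Z**2.


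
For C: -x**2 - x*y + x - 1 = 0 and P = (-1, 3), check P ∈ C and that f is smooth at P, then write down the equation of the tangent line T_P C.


Tangent line at P: y - 3 = 0.

Step 1: f(-1, 3) = 0, so P lies on C.
Step 2: partial derivatives
  f_x(x, y) = -2*x - y + 1, f_y(x, y) = -x.
  f_x(P) = 0, f_y(P) = 1 (gradient nonzero, so P is smooth).
Step 3: tangent line at P: 0·(x − -1) + 1·(y − 3) = 0.
Expanding: y - 3 = 0.


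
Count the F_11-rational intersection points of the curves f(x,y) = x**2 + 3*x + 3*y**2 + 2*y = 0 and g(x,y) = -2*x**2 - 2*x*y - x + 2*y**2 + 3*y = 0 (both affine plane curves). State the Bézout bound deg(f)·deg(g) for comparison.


Common zeros: {(0, 0)}; count = 1; Bézout bound = 4.

deg(f) = 2, deg(g) = 2, so Bézout bound = 4.
Scan x ∈ F_11. For each x, list the y ∈ F_11 with f(x, y) ≡ 0 and those with g(x, y) ≡ 0 (mod 11); the common zeros in that column are the intersection.
  x = 0: f ≡ 0 at y ∈ {0, 3}; g ≡ 0 at y ∈ {0, 4}; common: {0}.
  x = 1: f ≡ 0 at y ∈ {7}; g ≡ 0 at y ∈ {1, 4}; common: ∅.
  x = 2: f ≡ 0 at y ∈ {4, 10}; g ≡ 0 at y ∈ {8, 9}; common: ∅.
  x = 3: f ≡ 0 at y ∈ ∅; g ≡ 0 at y ∈ {1, 6}; common: ∅.
  x = 4: f ≡ 0 at y ∈ {1, 2}; g ≡ 0 at y ∈ {3, 5}; common: ∅.
  x = 5: f ≡ 0 at y ∈ ∅; g ≡ 0 at y ∈ {0, 9}; common: ∅.
  x = 6: f ≡ 0 at y ∈ {4, 10}; g ≡ 0 at y ∈ {2, 8}; common: ∅.
  x = 7: f ≡ 0 at y ∈ {7}; g ≡ 0 at y ∈ {5, 6}; common: ∅.
  x = 8: f ≡ 0 at y ∈ {0, 3}; g ≡ 0 at y ∈ {2, 10}; common: ∅.
  x = 9: f ≡ 0 at y ∈ ∅; g ≡ 0 at y ∈ {3, 10}; common: ∅.
  x = 10: f ≡ 0 at y ∈ ∅; g ≡ 0 at y ∈ {7}; common: ∅.
Collecting: common zeros = {(0, 0)}, so the count is 1.
Comparison with the Bézout bound: 1 ≤ 4 = deg(f)·deg(g), as expected for curves with no common component (the affine F_11-count falls short of the bound because intersections may lie at infinity, over extension fields, or carry multiplicity).


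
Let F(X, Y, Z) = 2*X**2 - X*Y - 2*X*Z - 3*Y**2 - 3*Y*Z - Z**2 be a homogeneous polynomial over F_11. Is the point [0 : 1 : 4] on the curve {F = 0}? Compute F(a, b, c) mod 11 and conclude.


F(0,1,4) ≡ 2 (mod 11); P is NOT on the curve.

Evaluate F(0, 1, 4) term-by-term (mod 11).
  2*X**2 ↦ 2·0·1·1 = 0
  -X*Y ↦ -1·0·1·1 = 0
  -2*X*Z ↦ -2·0·1·4 = 0
  -3*Y**2 ↦ -3·1·1·1 = -3
  -3*Y*Z ↦ -3·1·1·4 = -12
  -Z**2 ↦ -1·1·1·16 = -16
Sum: F(0, 1, 4) = (0) + (0) + (0) + (-3) + (-12) + (-16) = -31.
Reducing mod 11: -31 ≡ 2 (mod 11).
Since F(a, b, c) ≡ 2 ≠ 0 (mod 11), P does NOT lie on the curve.


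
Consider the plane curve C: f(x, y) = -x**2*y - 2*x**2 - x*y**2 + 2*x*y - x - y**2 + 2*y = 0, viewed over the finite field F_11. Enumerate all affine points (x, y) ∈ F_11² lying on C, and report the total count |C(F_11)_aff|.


Affine F_11-points: {(0, 0), (0, 2), (2, 1), (2, 7), (4, 3), (4, 9), (5, 0), (5, 7), (6, 5), (6, 6), (8, 2), (8, 10), (9, 1), (9, 5), (10, 10)}; count = 15.

For each of the 121 pairs (x, y) ∈ F_11², evaluate f(x, y) mod 11. Record the zeros.
  x = 0: [0↦0, 1↦1, 2↦0, 3↦8, 4↦3, 5↦7, 6↦9, 7↦9, 8↦7, 9↦3, 10↦8]  zeros at y ∈ {0, 2}
  x = 1: [0↦8, 1↦9, 2↦6, 3↦10, 4↦10, 5↦6, 6↦9, 7↦8, 8↦3, 9↦5, 10↦3]  zeros at y ∈ ∅
  x = 2: [0↦1, 1↦0, 2↦4, 3↦2, 4↦5, 5↦2, 6↦4, 7↦0, 8↦1, 9↦7, 10↦7]  zeros at y ∈ {1, 7}
  x = 3: [0↦1, 1↦7, 2↦5, 3↦6, 4↦10, 5↦6, 6↦5, 7↦7, 8↦1, 9↦9, 10↦9]  zeros at y ∈ ∅
  x = 4: [0↦8, 1↦8, 2↦9, 3↦0, 4↦3, 5↦7, 6↦1, 7↦7, 8↦3, 9↦0, 10↦9]  zeros at y ∈ {3, 9}
  x = 5: [0↦0, 1↦3, 2↦5, 3↦6, 4↦6, 5↦5, 6↦3, 7↦0, 8↦7, 9↦2, 10↦7]  zeros at y ∈ {0, 7}
  x = 6: [0↦10, 1↦3, 2↦4, 3↦2, 4↦8, 5↦0, 6↦0, 7↦8, 8↦2, 9↦4, 10↦3]  zeros at y ∈ {5, 6}
  x = 7: [0↦5, 1↦8, 2↦6, 3↦10, 4↦9, 5↦3, 6↦3, 7↦9, 8↦10, 9↦6, 10↦8]  zeros at y ∈ ∅
  x = 8: [0↦7, 1↦7, 2↦0, 3↦8, 4↦9, 5↦3, 6↦1, 7↦3, 8↦9, 9↦8, 10↦0]  zeros at y ∈ {2, 10}
  x = 9: [0↦5, 1↦0, 2↦8, 3↦7, 4↦8, 5↦0, 6↦5, 7↦1, 8↦10, 9↦10, 10↦1]  zeros at y ∈ {1, 5}
  x = 10: [0↦10, 1↦9, 2↦8, 3↦7, 4↦6, 5↦5, 6↦4, 7↦3, 8↦2, 9↦1, 10↦0]  zeros at y ∈ {10}
Collecting zeros: affine points = {(0, 0), (0, 2), (2, 1), (2, 7), (4, 3), (4, 9), (5, 0), (5, 7), (6, 5), (6, 6), (8, 2), (8, 10), (9, 1), (9, 5), (10, 10)}.
Total count |C(F_11)_aff| = 15.
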